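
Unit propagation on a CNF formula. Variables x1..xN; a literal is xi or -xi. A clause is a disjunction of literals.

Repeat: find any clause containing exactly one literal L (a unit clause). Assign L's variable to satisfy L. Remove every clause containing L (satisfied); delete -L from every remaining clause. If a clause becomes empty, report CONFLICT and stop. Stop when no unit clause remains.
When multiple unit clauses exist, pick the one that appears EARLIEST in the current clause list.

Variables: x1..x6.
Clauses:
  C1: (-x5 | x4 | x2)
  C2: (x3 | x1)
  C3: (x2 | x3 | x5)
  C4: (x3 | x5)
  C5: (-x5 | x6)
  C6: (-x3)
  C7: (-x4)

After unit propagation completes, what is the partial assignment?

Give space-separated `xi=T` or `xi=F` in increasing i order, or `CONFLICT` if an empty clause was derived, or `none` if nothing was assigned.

Answer: x1=T x2=T x3=F x4=F x5=T x6=T

Derivation:
unit clause [-3] forces x3=F; simplify:
  drop 3 from [3, 1] -> [1]
  drop 3 from [2, 3, 5] -> [2, 5]
  drop 3 from [3, 5] -> [5]
  satisfied 1 clause(s); 6 remain; assigned so far: [3]
unit clause [1] forces x1=T; simplify:
  satisfied 1 clause(s); 5 remain; assigned so far: [1, 3]
unit clause [5] forces x5=T; simplify:
  drop -5 from [-5, 4, 2] -> [4, 2]
  drop -5 from [-5, 6] -> [6]
  satisfied 2 clause(s); 3 remain; assigned so far: [1, 3, 5]
unit clause [6] forces x6=T; simplify:
  satisfied 1 clause(s); 2 remain; assigned so far: [1, 3, 5, 6]
unit clause [-4] forces x4=F; simplify:
  drop 4 from [4, 2] -> [2]
  satisfied 1 clause(s); 1 remain; assigned so far: [1, 3, 4, 5, 6]
unit clause [2] forces x2=T; simplify:
  satisfied 1 clause(s); 0 remain; assigned so far: [1, 2, 3, 4, 5, 6]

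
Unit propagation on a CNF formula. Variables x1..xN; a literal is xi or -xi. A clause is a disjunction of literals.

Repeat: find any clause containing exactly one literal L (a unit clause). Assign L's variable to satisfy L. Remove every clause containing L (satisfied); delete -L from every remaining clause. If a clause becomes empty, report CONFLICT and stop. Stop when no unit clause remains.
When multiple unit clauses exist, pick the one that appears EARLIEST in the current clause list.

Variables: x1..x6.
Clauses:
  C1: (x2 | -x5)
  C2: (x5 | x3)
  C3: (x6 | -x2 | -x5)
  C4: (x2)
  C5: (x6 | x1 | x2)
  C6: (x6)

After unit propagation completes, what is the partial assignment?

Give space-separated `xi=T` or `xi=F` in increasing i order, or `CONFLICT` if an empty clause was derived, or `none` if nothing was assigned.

unit clause [2] forces x2=T; simplify:
  drop -2 from [6, -2, -5] -> [6, -5]
  satisfied 3 clause(s); 3 remain; assigned so far: [2]
unit clause [6] forces x6=T; simplify:
  satisfied 2 clause(s); 1 remain; assigned so far: [2, 6]

Answer: x2=T x6=T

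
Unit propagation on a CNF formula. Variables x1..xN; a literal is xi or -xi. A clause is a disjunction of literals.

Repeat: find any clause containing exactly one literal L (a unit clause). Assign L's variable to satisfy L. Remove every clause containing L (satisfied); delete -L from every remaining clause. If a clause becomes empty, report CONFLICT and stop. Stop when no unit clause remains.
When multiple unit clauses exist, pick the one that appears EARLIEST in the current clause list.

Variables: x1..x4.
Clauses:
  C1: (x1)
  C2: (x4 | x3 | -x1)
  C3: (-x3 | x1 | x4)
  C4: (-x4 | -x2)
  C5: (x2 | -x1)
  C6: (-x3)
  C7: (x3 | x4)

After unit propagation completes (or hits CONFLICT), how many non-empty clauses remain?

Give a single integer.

Answer: 0

Derivation:
unit clause [1] forces x1=T; simplify:
  drop -1 from [4, 3, -1] -> [4, 3]
  drop -1 from [2, -1] -> [2]
  satisfied 2 clause(s); 5 remain; assigned so far: [1]
unit clause [2] forces x2=T; simplify:
  drop -2 from [-4, -2] -> [-4]
  satisfied 1 clause(s); 4 remain; assigned so far: [1, 2]
unit clause [-4] forces x4=F; simplify:
  drop 4 from [4, 3] -> [3]
  drop 4 from [3, 4] -> [3]
  satisfied 1 clause(s); 3 remain; assigned so far: [1, 2, 4]
unit clause [3] forces x3=T; simplify:
  drop -3 from [-3] -> [] (empty!)
  satisfied 2 clause(s); 1 remain; assigned so far: [1, 2, 3, 4]
CONFLICT (empty clause)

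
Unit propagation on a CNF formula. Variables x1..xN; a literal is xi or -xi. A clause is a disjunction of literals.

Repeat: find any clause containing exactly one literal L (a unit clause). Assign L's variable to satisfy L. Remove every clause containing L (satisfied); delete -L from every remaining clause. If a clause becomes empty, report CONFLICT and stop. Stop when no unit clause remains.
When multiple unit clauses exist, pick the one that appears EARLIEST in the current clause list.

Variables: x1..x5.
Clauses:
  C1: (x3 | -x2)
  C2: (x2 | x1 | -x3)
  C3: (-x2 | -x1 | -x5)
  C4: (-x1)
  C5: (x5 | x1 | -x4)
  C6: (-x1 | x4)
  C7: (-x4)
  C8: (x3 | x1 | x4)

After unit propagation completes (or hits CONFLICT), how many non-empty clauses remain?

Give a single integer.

unit clause [-1] forces x1=F; simplify:
  drop 1 from [2, 1, -3] -> [2, -3]
  drop 1 from [5, 1, -4] -> [5, -4]
  drop 1 from [3, 1, 4] -> [3, 4]
  satisfied 3 clause(s); 5 remain; assigned so far: [1]
unit clause [-4] forces x4=F; simplify:
  drop 4 from [3, 4] -> [3]
  satisfied 2 clause(s); 3 remain; assigned so far: [1, 4]
unit clause [3] forces x3=T; simplify:
  drop -3 from [2, -3] -> [2]
  satisfied 2 clause(s); 1 remain; assigned so far: [1, 3, 4]
unit clause [2] forces x2=T; simplify:
  satisfied 1 clause(s); 0 remain; assigned so far: [1, 2, 3, 4]

Answer: 0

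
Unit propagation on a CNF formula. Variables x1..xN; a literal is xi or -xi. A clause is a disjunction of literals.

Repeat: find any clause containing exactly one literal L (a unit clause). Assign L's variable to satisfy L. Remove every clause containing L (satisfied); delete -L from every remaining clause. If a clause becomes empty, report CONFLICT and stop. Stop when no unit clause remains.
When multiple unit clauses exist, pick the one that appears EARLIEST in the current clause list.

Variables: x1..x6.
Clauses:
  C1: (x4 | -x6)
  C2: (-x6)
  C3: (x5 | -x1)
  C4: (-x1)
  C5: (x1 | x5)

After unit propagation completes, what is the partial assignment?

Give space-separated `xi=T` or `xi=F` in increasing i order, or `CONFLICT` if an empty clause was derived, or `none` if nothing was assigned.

unit clause [-6] forces x6=F; simplify:
  satisfied 2 clause(s); 3 remain; assigned so far: [6]
unit clause [-1] forces x1=F; simplify:
  drop 1 from [1, 5] -> [5]
  satisfied 2 clause(s); 1 remain; assigned so far: [1, 6]
unit clause [5] forces x5=T; simplify:
  satisfied 1 clause(s); 0 remain; assigned so far: [1, 5, 6]

Answer: x1=F x5=T x6=F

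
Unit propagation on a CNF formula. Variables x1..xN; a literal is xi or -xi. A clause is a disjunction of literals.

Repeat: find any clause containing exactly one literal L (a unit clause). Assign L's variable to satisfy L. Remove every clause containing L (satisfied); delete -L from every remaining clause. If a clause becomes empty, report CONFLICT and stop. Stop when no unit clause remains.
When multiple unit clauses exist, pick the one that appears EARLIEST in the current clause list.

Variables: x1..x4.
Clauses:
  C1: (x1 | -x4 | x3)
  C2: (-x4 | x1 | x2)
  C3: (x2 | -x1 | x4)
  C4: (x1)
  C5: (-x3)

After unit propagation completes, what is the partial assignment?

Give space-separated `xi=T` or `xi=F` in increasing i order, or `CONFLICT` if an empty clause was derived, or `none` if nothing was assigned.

unit clause [1] forces x1=T; simplify:
  drop -1 from [2, -1, 4] -> [2, 4]
  satisfied 3 clause(s); 2 remain; assigned so far: [1]
unit clause [-3] forces x3=F; simplify:
  satisfied 1 clause(s); 1 remain; assigned so far: [1, 3]

Answer: x1=T x3=F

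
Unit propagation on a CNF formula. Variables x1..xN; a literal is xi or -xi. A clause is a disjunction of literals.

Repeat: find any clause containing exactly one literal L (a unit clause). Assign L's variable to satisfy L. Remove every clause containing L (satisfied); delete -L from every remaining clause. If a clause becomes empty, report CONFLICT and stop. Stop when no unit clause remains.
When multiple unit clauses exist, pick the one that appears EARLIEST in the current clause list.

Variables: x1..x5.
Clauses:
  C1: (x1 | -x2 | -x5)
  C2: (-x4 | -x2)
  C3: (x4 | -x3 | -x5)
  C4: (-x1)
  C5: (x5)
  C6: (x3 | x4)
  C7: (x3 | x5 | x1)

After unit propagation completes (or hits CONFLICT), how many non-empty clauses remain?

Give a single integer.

unit clause [-1] forces x1=F; simplify:
  drop 1 from [1, -2, -5] -> [-2, -5]
  drop 1 from [3, 5, 1] -> [3, 5]
  satisfied 1 clause(s); 6 remain; assigned so far: [1]
unit clause [5] forces x5=T; simplify:
  drop -5 from [-2, -5] -> [-2]
  drop -5 from [4, -3, -5] -> [4, -3]
  satisfied 2 clause(s); 4 remain; assigned so far: [1, 5]
unit clause [-2] forces x2=F; simplify:
  satisfied 2 clause(s); 2 remain; assigned so far: [1, 2, 5]

Answer: 2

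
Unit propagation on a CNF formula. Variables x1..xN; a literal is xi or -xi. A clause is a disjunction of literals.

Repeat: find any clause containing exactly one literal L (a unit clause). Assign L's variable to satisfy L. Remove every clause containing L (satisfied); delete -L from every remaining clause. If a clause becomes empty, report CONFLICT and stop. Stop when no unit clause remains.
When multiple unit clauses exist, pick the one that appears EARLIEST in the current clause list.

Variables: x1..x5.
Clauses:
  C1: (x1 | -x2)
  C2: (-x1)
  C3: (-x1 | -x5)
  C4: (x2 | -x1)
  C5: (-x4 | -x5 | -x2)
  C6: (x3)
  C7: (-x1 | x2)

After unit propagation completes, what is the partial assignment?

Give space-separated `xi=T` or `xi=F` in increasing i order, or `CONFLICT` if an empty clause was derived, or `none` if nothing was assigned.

unit clause [-1] forces x1=F; simplify:
  drop 1 from [1, -2] -> [-2]
  satisfied 4 clause(s); 3 remain; assigned so far: [1]
unit clause [-2] forces x2=F; simplify:
  satisfied 2 clause(s); 1 remain; assigned so far: [1, 2]
unit clause [3] forces x3=T; simplify:
  satisfied 1 clause(s); 0 remain; assigned so far: [1, 2, 3]

Answer: x1=F x2=F x3=T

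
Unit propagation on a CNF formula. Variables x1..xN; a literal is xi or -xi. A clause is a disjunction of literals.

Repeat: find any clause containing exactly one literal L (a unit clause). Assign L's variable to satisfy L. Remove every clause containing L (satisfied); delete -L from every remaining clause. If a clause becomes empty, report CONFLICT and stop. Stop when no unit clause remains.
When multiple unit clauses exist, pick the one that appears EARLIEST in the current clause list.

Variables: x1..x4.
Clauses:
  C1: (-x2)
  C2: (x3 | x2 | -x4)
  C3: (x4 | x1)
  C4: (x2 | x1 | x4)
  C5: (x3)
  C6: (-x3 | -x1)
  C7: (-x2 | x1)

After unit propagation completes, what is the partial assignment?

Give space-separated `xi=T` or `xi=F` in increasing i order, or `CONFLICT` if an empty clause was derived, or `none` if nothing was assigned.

Answer: x1=F x2=F x3=T x4=T

Derivation:
unit clause [-2] forces x2=F; simplify:
  drop 2 from [3, 2, -4] -> [3, -4]
  drop 2 from [2, 1, 4] -> [1, 4]
  satisfied 2 clause(s); 5 remain; assigned so far: [2]
unit clause [3] forces x3=T; simplify:
  drop -3 from [-3, -1] -> [-1]
  satisfied 2 clause(s); 3 remain; assigned so far: [2, 3]
unit clause [-1] forces x1=F; simplify:
  drop 1 from [4, 1] -> [4]
  drop 1 from [1, 4] -> [4]
  satisfied 1 clause(s); 2 remain; assigned so far: [1, 2, 3]
unit clause [4] forces x4=T; simplify:
  satisfied 2 clause(s); 0 remain; assigned so far: [1, 2, 3, 4]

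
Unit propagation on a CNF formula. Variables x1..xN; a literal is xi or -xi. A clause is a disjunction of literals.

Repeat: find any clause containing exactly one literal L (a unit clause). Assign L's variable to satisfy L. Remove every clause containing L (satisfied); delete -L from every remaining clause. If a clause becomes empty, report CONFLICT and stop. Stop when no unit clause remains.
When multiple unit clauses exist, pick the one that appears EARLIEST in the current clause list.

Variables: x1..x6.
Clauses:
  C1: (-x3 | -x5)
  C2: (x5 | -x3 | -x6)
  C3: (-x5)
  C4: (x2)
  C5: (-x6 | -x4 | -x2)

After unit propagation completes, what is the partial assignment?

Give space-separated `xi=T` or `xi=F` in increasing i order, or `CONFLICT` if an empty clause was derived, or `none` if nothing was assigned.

unit clause [-5] forces x5=F; simplify:
  drop 5 from [5, -3, -6] -> [-3, -6]
  satisfied 2 clause(s); 3 remain; assigned so far: [5]
unit clause [2] forces x2=T; simplify:
  drop -2 from [-6, -4, -2] -> [-6, -4]
  satisfied 1 clause(s); 2 remain; assigned so far: [2, 5]

Answer: x2=T x5=F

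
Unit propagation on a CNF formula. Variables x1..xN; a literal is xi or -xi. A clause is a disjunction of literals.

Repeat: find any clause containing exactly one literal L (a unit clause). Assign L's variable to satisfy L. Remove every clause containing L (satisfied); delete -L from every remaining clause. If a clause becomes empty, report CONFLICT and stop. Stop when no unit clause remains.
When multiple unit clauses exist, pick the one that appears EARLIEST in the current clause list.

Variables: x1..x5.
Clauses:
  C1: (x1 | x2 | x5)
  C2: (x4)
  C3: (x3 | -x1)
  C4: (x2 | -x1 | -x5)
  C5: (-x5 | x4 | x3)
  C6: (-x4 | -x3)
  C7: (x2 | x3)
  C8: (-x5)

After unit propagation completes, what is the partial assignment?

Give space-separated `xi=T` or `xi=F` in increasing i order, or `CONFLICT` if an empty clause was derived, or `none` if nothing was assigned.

Answer: x1=F x2=T x3=F x4=T x5=F

Derivation:
unit clause [4] forces x4=T; simplify:
  drop -4 from [-4, -3] -> [-3]
  satisfied 2 clause(s); 6 remain; assigned so far: [4]
unit clause [-3] forces x3=F; simplify:
  drop 3 from [3, -1] -> [-1]
  drop 3 from [2, 3] -> [2]
  satisfied 1 clause(s); 5 remain; assigned so far: [3, 4]
unit clause [-1] forces x1=F; simplify:
  drop 1 from [1, 2, 5] -> [2, 5]
  satisfied 2 clause(s); 3 remain; assigned so far: [1, 3, 4]
unit clause [2] forces x2=T; simplify:
  satisfied 2 clause(s); 1 remain; assigned so far: [1, 2, 3, 4]
unit clause [-5] forces x5=F; simplify:
  satisfied 1 clause(s); 0 remain; assigned so far: [1, 2, 3, 4, 5]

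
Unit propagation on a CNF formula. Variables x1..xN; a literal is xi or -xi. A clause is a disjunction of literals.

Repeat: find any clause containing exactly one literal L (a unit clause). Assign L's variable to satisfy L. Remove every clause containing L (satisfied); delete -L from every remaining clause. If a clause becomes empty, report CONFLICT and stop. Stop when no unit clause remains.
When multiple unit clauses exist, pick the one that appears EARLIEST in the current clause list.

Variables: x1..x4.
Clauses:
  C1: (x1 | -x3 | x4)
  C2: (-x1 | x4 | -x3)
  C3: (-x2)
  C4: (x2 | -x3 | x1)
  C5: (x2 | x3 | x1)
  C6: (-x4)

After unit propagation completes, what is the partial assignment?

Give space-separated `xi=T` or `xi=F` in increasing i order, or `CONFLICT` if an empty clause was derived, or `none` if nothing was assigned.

Answer: x2=F x4=F

Derivation:
unit clause [-2] forces x2=F; simplify:
  drop 2 from [2, -3, 1] -> [-3, 1]
  drop 2 from [2, 3, 1] -> [3, 1]
  satisfied 1 clause(s); 5 remain; assigned so far: [2]
unit clause [-4] forces x4=F; simplify:
  drop 4 from [1, -3, 4] -> [1, -3]
  drop 4 from [-1, 4, -3] -> [-1, -3]
  satisfied 1 clause(s); 4 remain; assigned so far: [2, 4]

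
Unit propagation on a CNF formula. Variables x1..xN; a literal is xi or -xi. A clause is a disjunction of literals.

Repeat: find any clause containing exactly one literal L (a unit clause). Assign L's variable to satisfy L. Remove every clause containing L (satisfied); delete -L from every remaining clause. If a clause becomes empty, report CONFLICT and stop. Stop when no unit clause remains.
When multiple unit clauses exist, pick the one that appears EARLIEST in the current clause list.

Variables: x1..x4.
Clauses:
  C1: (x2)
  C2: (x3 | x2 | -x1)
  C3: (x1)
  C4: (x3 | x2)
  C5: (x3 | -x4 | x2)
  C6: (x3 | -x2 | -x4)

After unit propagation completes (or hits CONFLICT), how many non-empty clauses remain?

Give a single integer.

Answer: 1

Derivation:
unit clause [2] forces x2=T; simplify:
  drop -2 from [3, -2, -4] -> [3, -4]
  satisfied 4 clause(s); 2 remain; assigned so far: [2]
unit clause [1] forces x1=T; simplify:
  satisfied 1 clause(s); 1 remain; assigned so far: [1, 2]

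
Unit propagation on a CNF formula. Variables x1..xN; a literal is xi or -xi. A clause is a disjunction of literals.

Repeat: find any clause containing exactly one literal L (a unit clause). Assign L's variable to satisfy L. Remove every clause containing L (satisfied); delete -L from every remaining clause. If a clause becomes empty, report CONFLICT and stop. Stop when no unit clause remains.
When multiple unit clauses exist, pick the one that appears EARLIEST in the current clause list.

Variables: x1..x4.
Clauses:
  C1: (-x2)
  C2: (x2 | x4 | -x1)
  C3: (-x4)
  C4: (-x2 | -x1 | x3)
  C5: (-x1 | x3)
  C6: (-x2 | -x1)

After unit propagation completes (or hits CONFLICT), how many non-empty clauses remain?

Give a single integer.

unit clause [-2] forces x2=F; simplify:
  drop 2 from [2, 4, -1] -> [4, -1]
  satisfied 3 clause(s); 3 remain; assigned so far: [2]
unit clause [-4] forces x4=F; simplify:
  drop 4 from [4, -1] -> [-1]
  satisfied 1 clause(s); 2 remain; assigned so far: [2, 4]
unit clause [-1] forces x1=F; simplify:
  satisfied 2 clause(s); 0 remain; assigned so far: [1, 2, 4]

Answer: 0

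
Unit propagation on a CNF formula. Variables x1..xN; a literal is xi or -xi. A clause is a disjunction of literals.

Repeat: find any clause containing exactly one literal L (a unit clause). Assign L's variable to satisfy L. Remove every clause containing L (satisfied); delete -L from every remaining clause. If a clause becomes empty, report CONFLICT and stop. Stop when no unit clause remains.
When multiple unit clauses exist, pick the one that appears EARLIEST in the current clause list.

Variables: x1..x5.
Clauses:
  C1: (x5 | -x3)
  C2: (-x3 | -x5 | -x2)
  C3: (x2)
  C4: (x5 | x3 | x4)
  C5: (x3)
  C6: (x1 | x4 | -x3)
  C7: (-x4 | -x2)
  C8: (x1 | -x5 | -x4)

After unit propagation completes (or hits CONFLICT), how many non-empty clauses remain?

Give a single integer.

Answer: 3

Derivation:
unit clause [2] forces x2=T; simplify:
  drop -2 from [-3, -5, -2] -> [-3, -5]
  drop -2 from [-4, -2] -> [-4]
  satisfied 1 clause(s); 7 remain; assigned so far: [2]
unit clause [3] forces x3=T; simplify:
  drop -3 from [5, -3] -> [5]
  drop -3 from [-3, -5] -> [-5]
  drop -3 from [1, 4, -3] -> [1, 4]
  satisfied 2 clause(s); 5 remain; assigned so far: [2, 3]
unit clause [5] forces x5=T; simplify:
  drop -5 from [-5] -> [] (empty!)
  drop -5 from [1, -5, -4] -> [1, -4]
  satisfied 1 clause(s); 4 remain; assigned so far: [2, 3, 5]
CONFLICT (empty clause)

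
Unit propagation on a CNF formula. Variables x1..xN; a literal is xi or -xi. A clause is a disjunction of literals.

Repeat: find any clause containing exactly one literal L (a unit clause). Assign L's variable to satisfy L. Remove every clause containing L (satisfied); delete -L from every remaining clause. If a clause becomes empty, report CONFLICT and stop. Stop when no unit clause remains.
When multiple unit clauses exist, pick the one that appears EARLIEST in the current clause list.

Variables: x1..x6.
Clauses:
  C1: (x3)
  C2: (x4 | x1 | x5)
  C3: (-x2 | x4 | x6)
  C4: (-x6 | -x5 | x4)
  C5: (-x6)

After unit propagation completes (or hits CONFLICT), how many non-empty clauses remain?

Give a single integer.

unit clause [3] forces x3=T; simplify:
  satisfied 1 clause(s); 4 remain; assigned so far: [3]
unit clause [-6] forces x6=F; simplify:
  drop 6 from [-2, 4, 6] -> [-2, 4]
  satisfied 2 clause(s); 2 remain; assigned so far: [3, 6]

Answer: 2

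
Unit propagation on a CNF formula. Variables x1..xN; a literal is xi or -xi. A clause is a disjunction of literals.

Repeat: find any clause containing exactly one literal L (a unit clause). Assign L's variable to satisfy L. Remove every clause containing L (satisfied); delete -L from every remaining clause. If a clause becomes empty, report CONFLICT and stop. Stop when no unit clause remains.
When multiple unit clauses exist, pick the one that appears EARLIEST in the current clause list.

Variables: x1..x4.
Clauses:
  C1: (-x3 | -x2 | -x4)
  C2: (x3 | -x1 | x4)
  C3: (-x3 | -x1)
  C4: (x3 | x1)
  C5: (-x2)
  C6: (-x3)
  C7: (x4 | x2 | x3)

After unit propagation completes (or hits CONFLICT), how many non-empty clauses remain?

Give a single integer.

Answer: 0

Derivation:
unit clause [-2] forces x2=F; simplify:
  drop 2 from [4, 2, 3] -> [4, 3]
  satisfied 2 clause(s); 5 remain; assigned so far: [2]
unit clause [-3] forces x3=F; simplify:
  drop 3 from [3, -1, 4] -> [-1, 4]
  drop 3 from [3, 1] -> [1]
  drop 3 from [4, 3] -> [4]
  satisfied 2 clause(s); 3 remain; assigned so far: [2, 3]
unit clause [1] forces x1=T; simplify:
  drop -1 from [-1, 4] -> [4]
  satisfied 1 clause(s); 2 remain; assigned so far: [1, 2, 3]
unit clause [4] forces x4=T; simplify:
  satisfied 2 clause(s); 0 remain; assigned so far: [1, 2, 3, 4]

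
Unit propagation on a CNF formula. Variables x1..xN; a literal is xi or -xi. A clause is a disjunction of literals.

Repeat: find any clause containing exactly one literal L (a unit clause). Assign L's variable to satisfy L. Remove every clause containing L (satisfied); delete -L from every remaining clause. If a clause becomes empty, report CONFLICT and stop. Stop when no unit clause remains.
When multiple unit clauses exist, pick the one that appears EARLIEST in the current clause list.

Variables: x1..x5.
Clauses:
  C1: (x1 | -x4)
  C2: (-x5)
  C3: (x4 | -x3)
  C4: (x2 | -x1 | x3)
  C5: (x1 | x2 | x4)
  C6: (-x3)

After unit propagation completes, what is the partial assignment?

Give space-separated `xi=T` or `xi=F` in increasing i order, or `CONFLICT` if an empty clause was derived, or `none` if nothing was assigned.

unit clause [-5] forces x5=F; simplify:
  satisfied 1 clause(s); 5 remain; assigned so far: [5]
unit clause [-3] forces x3=F; simplify:
  drop 3 from [2, -1, 3] -> [2, -1]
  satisfied 2 clause(s); 3 remain; assigned so far: [3, 5]

Answer: x3=F x5=F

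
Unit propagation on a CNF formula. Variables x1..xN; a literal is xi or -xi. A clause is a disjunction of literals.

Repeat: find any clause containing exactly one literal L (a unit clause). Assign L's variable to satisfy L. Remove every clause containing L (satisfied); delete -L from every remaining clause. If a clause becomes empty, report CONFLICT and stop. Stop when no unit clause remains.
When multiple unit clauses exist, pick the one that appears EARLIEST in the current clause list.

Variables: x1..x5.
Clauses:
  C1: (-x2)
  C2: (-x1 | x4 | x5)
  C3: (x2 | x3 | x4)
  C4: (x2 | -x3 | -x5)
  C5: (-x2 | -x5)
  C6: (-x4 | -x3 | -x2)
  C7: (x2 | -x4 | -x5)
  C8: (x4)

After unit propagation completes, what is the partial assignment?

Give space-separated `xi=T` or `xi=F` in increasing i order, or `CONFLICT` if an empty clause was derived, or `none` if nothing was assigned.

unit clause [-2] forces x2=F; simplify:
  drop 2 from [2, 3, 4] -> [3, 4]
  drop 2 from [2, -3, -5] -> [-3, -5]
  drop 2 from [2, -4, -5] -> [-4, -5]
  satisfied 3 clause(s); 5 remain; assigned so far: [2]
unit clause [4] forces x4=T; simplify:
  drop -4 from [-4, -5] -> [-5]
  satisfied 3 clause(s); 2 remain; assigned so far: [2, 4]
unit clause [-5] forces x5=F; simplify:
  satisfied 2 clause(s); 0 remain; assigned so far: [2, 4, 5]

Answer: x2=F x4=T x5=F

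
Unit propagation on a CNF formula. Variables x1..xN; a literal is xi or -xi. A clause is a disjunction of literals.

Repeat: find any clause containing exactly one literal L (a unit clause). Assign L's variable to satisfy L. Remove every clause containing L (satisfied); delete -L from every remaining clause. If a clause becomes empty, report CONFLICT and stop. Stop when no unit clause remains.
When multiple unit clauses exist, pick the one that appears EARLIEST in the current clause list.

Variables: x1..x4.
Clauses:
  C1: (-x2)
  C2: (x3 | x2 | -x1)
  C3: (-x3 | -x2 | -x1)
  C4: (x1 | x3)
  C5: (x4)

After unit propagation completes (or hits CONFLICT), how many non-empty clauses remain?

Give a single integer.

Answer: 2

Derivation:
unit clause [-2] forces x2=F; simplify:
  drop 2 from [3, 2, -1] -> [3, -1]
  satisfied 2 clause(s); 3 remain; assigned so far: [2]
unit clause [4] forces x4=T; simplify:
  satisfied 1 clause(s); 2 remain; assigned so far: [2, 4]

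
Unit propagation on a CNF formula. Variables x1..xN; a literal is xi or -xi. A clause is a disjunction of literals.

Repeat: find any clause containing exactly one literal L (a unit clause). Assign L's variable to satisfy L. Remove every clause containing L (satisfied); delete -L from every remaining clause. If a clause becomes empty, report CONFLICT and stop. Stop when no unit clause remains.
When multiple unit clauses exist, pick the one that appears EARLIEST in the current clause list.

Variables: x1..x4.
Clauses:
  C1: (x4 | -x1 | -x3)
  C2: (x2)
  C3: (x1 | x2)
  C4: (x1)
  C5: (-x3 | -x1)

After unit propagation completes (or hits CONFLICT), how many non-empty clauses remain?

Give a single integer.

Answer: 0

Derivation:
unit clause [2] forces x2=T; simplify:
  satisfied 2 clause(s); 3 remain; assigned so far: [2]
unit clause [1] forces x1=T; simplify:
  drop -1 from [4, -1, -3] -> [4, -3]
  drop -1 from [-3, -1] -> [-3]
  satisfied 1 clause(s); 2 remain; assigned so far: [1, 2]
unit clause [-3] forces x3=F; simplify:
  satisfied 2 clause(s); 0 remain; assigned so far: [1, 2, 3]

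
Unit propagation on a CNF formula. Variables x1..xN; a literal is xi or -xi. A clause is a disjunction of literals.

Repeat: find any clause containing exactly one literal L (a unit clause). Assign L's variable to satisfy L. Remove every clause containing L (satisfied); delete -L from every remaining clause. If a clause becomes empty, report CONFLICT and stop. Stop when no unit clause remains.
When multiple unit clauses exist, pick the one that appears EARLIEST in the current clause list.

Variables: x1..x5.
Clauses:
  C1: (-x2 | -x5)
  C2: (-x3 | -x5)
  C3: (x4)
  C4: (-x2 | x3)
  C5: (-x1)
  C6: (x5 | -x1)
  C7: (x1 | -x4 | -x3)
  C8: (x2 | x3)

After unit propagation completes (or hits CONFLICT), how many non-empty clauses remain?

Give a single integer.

unit clause [4] forces x4=T; simplify:
  drop -4 from [1, -4, -3] -> [1, -3]
  satisfied 1 clause(s); 7 remain; assigned so far: [4]
unit clause [-1] forces x1=F; simplify:
  drop 1 from [1, -3] -> [-3]
  satisfied 2 clause(s); 5 remain; assigned so far: [1, 4]
unit clause [-3] forces x3=F; simplify:
  drop 3 from [-2, 3] -> [-2]
  drop 3 from [2, 3] -> [2]
  satisfied 2 clause(s); 3 remain; assigned so far: [1, 3, 4]
unit clause [-2] forces x2=F; simplify:
  drop 2 from [2] -> [] (empty!)
  satisfied 2 clause(s); 1 remain; assigned so far: [1, 2, 3, 4]
CONFLICT (empty clause)

Answer: 0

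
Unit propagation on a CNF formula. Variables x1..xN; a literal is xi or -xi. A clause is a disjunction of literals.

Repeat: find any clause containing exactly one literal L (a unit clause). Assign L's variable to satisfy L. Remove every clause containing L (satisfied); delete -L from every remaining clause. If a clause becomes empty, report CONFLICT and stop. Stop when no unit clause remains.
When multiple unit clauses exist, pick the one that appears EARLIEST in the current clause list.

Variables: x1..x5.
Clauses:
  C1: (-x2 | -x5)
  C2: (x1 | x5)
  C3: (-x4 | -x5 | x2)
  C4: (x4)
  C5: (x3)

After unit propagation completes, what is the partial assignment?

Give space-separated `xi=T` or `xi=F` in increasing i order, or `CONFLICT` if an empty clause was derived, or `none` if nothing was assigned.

Answer: x3=T x4=T

Derivation:
unit clause [4] forces x4=T; simplify:
  drop -4 from [-4, -5, 2] -> [-5, 2]
  satisfied 1 clause(s); 4 remain; assigned so far: [4]
unit clause [3] forces x3=T; simplify:
  satisfied 1 clause(s); 3 remain; assigned so far: [3, 4]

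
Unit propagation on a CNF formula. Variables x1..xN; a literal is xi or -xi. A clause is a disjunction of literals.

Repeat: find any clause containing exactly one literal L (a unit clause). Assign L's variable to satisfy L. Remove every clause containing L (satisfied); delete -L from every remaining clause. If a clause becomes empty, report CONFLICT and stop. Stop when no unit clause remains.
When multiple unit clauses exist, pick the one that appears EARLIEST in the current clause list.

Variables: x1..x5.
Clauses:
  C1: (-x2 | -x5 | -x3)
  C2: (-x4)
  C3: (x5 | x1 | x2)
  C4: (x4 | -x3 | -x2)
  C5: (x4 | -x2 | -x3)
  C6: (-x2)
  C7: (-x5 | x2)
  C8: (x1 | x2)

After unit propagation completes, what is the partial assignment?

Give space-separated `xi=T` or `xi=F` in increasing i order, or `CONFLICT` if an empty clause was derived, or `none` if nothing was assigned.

Answer: x1=T x2=F x4=F x5=F

Derivation:
unit clause [-4] forces x4=F; simplify:
  drop 4 from [4, -3, -2] -> [-3, -2]
  drop 4 from [4, -2, -3] -> [-2, -3]
  satisfied 1 clause(s); 7 remain; assigned so far: [4]
unit clause [-2] forces x2=F; simplify:
  drop 2 from [5, 1, 2] -> [5, 1]
  drop 2 from [-5, 2] -> [-5]
  drop 2 from [1, 2] -> [1]
  satisfied 4 clause(s); 3 remain; assigned so far: [2, 4]
unit clause [-5] forces x5=F; simplify:
  drop 5 from [5, 1] -> [1]
  satisfied 1 clause(s); 2 remain; assigned so far: [2, 4, 5]
unit clause [1] forces x1=T; simplify:
  satisfied 2 clause(s); 0 remain; assigned so far: [1, 2, 4, 5]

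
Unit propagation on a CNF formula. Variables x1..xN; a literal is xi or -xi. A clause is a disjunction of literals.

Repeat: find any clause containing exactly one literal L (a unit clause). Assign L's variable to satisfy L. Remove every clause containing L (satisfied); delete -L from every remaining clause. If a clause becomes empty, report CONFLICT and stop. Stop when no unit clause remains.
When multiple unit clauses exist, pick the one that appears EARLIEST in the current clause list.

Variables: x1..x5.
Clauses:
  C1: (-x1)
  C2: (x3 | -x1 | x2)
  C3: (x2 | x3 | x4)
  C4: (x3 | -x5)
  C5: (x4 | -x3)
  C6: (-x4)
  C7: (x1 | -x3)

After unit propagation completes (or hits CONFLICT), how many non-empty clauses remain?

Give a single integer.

unit clause [-1] forces x1=F; simplify:
  drop 1 from [1, -3] -> [-3]
  satisfied 2 clause(s); 5 remain; assigned so far: [1]
unit clause [-4] forces x4=F; simplify:
  drop 4 from [2, 3, 4] -> [2, 3]
  drop 4 from [4, -3] -> [-3]
  satisfied 1 clause(s); 4 remain; assigned so far: [1, 4]
unit clause [-3] forces x3=F; simplify:
  drop 3 from [2, 3] -> [2]
  drop 3 from [3, -5] -> [-5]
  satisfied 2 clause(s); 2 remain; assigned so far: [1, 3, 4]
unit clause [2] forces x2=T; simplify:
  satisfied 1 clause(s); 1 remain; assigned so far: [1, 2, 3, 4]
unit clause [-5] forces x5=F; simplify:
  satisfied 1 clause(s); 0 remain; assigned so far: [1, 2, 3, 4, 5]

Answer: 0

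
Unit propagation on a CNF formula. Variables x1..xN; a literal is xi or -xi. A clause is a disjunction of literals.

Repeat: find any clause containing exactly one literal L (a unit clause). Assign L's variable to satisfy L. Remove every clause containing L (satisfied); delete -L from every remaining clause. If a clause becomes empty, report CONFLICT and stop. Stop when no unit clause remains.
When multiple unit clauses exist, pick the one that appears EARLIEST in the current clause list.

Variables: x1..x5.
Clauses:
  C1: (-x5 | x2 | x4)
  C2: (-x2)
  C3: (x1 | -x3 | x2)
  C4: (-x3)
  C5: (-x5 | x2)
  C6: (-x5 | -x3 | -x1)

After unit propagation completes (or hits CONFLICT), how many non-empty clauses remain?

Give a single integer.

Answer: 0

Derivation:
unit clause [-2] forces x2=F; simplify:
  drop 2 from [-5, 2, 4] -> [-5, 4]
  drop 2 from [1, -3, 2] -> [1, -3]
  drop 2 from [-5, 2] -> [-5]
  satisfied 1 clause(s); 5 remain; assigned so far: [2]
unit clause [-3] forces x3=F; simplify:
  satisfied 3 clause(s); 2 remain; assigned so far: [2, 3]
unit clause [-5] forces x5=F; simplify:
  satisfied 2 clause(s); 0 remain; assigned so far: [2, 3, 5]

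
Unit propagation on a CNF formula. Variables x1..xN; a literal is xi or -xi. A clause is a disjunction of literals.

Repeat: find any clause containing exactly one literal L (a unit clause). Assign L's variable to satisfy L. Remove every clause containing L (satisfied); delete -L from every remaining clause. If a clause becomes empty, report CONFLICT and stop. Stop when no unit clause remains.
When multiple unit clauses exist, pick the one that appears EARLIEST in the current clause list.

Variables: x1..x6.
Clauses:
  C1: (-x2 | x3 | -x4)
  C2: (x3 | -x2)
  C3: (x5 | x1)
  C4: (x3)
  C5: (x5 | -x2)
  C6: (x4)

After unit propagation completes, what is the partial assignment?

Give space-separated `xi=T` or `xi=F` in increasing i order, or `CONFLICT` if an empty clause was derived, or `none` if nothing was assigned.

Answer: x3=T x4=T

Derivation:
unit clause [3] forces x3=T; simplify:
  satisfied 3 clause(s); 3 remain; assigned so far: [3]
unit clause [4] forces x4=T; simplify:
  satisfied 1 clause(s); 2 remain; assigned so far: [3, 4]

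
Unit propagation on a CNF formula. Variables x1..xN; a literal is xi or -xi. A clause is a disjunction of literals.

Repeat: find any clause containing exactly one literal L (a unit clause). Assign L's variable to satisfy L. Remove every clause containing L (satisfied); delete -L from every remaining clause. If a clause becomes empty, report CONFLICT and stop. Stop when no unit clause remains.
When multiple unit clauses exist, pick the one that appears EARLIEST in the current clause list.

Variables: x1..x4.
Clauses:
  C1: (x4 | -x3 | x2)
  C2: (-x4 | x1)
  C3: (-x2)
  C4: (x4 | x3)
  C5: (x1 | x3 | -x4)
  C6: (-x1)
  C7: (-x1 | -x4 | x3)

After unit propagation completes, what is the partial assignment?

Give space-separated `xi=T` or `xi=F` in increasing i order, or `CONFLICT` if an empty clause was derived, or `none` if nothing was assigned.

unit clause [-2] forces x2=F; simplify:
  drop 2 from [4, -3, 2] -> [4, -3]
  satisfied 1 clause(s); 6 remain; assigned so far: [2]
unit clause [-1] forces x1=F; simplify:
  drop 1 from [-4, 1] -> [-4]
  drop 1 from [1, 3, -4] -> [3, -4]
  satisfied 2 clause(s); 4 remain; assigned so far: [1, 2]
unit clause [-4] forces x4=F; simplify:
  drop 4 from [4, -3] -> [-3]
  drop 4 from [4, 3] -> [3]
  satisfied 2 clause(s); 2 remain; assigned so far: [1, 2, 4]
unit clause [-3] forces x3=F; simplify:
  drop 3 from [3] -> [] (empty!)
  satisfied 1 clause(s); 1 remain; assigned so far: [1, 2, 3, 4]
CONFLICT (empty clause)

Answer: CONFLICT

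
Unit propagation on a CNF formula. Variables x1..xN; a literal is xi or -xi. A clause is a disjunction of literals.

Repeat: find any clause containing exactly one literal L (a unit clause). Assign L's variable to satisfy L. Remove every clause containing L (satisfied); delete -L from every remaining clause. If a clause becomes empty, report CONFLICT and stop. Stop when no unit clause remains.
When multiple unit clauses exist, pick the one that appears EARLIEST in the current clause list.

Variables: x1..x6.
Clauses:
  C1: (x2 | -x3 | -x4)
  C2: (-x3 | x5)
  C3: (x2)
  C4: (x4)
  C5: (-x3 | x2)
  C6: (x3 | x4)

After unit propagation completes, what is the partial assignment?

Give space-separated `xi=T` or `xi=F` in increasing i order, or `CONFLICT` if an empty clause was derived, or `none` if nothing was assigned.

Answer: x2=T x4=T

Derivation:
unit clause [2] forces x2=T; simplify:
  satisfied 3 clause(s); 3 remain; assigned so far: [2]
unit clause [4] forces x4=T; simplify:
  satisfied 2 clause(s); 1 remain; assigned so far: [2, 4]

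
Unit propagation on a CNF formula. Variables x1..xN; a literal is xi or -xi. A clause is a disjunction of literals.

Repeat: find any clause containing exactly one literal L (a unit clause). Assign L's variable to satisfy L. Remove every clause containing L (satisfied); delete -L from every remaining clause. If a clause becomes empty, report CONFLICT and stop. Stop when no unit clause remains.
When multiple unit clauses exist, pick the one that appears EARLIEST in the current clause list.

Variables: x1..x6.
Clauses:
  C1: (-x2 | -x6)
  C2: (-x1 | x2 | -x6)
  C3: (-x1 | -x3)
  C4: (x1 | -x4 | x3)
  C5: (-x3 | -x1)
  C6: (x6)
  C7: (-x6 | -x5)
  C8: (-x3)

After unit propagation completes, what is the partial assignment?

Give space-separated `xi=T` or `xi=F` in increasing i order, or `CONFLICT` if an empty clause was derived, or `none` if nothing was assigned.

Answer: x1=F x2=F x3=F x4=F x5=F x6=T

Derivation:
unit clause [6] forces x6=T; simplify:
  drop -6 from [-2, -6] -> [-2]
  drop -6 from [-1, 2, -6] -> [-1, 2]
  drop -6 from [-6, -5] -> [-5]
  satisfied 1 clause(s); 7 remain; assigned so far: [6]
unit clause [-2] forces x2=F; simplify:
  drop 2 from [-1, 2] -> [-1]
  satisfied 1 clause(s); 6 remain; assigned so far: [2, 6]
unit clause [-1] forces x1=F; simplify:
  drop 1 from [1, -4, 3] -> [-4, 3]
  satisfied 3 clause(s); 3 remain; assigned so far: [1, 2, 6]
unit clause [-5] forces x5=F; simplify:
  satisfied 1 clause(s); 2 remain; assigned so far: [1, 2, 5, 6]
unit clause [-3] forces x3=F; simplify:
  drop 3 from [-4, 3] -> [-4]
  satisfied 1 clause(s); 1 remain; assigned so far: [1, 2, 3, 5, 6]
unit clause [-4] forces x4=F; simplify:
  satisfied 1 clause(s); 0 remain; assigned so far: [1, 2, 3, 4, 5, 6]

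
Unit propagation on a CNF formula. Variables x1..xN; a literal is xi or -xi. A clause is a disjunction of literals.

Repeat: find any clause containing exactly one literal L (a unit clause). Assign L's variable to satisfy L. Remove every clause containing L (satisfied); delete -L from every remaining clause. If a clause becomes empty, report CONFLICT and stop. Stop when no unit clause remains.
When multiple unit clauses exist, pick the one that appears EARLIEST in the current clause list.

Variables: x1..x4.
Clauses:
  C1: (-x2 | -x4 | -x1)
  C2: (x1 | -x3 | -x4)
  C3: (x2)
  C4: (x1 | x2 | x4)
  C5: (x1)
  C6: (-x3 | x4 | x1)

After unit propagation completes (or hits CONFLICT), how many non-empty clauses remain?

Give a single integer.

Answer: 0

Derivation:
unit clause [2] forces x2=T; simplify:
  drop -2 from [-2, -4, -1] -> [-4, -1]
  satisfied 2 clause(s); 4 remain; assigned so far: [2]
unit clause [1] forces x1=T; simplify:
  drop -1 from [-4, -1] -> [-4]
  satisfied 3 clause(s); 1 remain; assigned so far: [1, 2]
unit clause [-4] forces x4=F; simplify:
  satisfied 1 clause(s); 0 remain; assigned so far: [1, 2, 4]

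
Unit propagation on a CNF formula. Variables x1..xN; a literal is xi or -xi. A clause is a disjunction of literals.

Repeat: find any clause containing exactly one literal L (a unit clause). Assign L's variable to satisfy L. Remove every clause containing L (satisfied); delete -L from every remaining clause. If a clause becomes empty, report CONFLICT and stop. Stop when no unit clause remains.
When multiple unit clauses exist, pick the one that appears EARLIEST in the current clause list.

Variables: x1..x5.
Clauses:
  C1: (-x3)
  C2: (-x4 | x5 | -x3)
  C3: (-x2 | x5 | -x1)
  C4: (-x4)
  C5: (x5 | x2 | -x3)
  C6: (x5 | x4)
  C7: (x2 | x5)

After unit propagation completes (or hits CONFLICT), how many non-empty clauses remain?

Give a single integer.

unit clause [-3] forces x3=F; simplify:
  satisfied 3 clause(s); 4 remain; assigned so far: [3]
unit clause [-4] forces x4=F; simplify:
  drop 4 from [5, 4] -> [5]
  satisfied 1 clause(s); 3 remain; assigned so far: [3, 4]
unit clause [5] forces x5=T; simplify:
  satisfied 3 clause(s); 0 remain; assigned so far: [3, 4, 5]

Answer: 0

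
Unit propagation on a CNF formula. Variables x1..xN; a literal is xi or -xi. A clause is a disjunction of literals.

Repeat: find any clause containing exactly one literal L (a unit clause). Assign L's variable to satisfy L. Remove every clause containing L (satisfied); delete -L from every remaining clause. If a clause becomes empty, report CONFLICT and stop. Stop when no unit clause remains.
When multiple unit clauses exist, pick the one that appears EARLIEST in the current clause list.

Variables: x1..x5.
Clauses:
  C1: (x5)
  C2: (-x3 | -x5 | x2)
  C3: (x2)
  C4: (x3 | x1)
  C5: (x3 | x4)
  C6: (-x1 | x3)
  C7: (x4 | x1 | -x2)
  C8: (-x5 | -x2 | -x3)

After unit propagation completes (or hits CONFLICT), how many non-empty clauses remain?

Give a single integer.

unit clause [5] forces x5=T; simplify:
  drop -5 from [-3, -5, 2] -> [-3, 2]
  drop -5 from [-5, -2, -3] -> [-2, -3]
  satisfied 1 clause(s); 7 remain; assigned so far: [5]
unit clause [2] forces x2=T; simplify:
  drop -2 from [4, 1, -2] -> [4, 1]
  drop -2 from [-2, -3] -> [-3]
  satisfied 2 clause(s); 5 remain; assigned so far: [2, 5]
unit clause [-3] forces x3=F; simplify:
  drop 3 from [3, 1] -> [1]
  drop 3 from [3, 4] -> [4]
  drop 3 from [-1, 3] -> [-1]
  satisfied 1 clause(s); 4 remain; assigned so far: [2, 3, 5]
unit clause [1] forces x1=T; simplify:
  drop -1 from [-1] -> [] (empty!)
  satisfied 2 clause(s); 2 remain; assigned so far: [1, 2, 3, 5]
CONFLICT (empty clause)

Answer: 1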